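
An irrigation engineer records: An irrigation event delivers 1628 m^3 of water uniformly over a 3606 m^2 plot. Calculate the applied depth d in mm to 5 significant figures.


Approach: apply depth from volume over area, d = (V/A)*1000.
d = (1628 / 3606) * 1000 = 451.47 mm
Therefore the applied depth d = 451.47 mm.


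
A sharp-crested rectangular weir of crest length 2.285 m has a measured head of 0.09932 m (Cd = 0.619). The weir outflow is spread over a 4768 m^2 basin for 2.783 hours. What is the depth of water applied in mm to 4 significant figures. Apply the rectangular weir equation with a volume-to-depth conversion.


Approach: apply the rectangular weir equation with a volume-to-depth conversion, Q = (2/3)*Cd*L*sqrt(2g)*H^1.5; d = Q*t/A * 1000.
Step 1 — weir discharge:
  Q = (2/3)*0.619*2.285*sqrt(2*9.81)*0.09932^1.5 = 0.130734 m^3/s
Step 2 — volume: V = 0.130734 * 2.783*3600 = 1309.80 m^3
Step 3 — depth: d = V/A * 1000 = 1309.80/4768 * 1000 = 274.7 mm
Therefore the depth of water applied = 274.7 mm.


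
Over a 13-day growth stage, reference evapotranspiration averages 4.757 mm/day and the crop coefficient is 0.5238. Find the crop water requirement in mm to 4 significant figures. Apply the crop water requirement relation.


Approach: apply the crop water requirement relation, CWR = ET0 * Kc * days.
CWR = 4.757 * 0.5238 * 13 = 32.39 mm
Therefore the crop water requirement = 32.39 mm.


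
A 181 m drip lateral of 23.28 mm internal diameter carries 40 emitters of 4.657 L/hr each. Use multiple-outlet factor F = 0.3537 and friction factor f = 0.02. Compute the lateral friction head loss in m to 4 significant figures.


Approach: apply Darcy-Weisbach with the multiple-outlet F-factor, Q = n*q/(3600*1000) m^3/s; v = Q/A; hf = F*f*(L/D)*(v^2/(2g)).
Q = 40*4.657/(3600*1000) = 5.17444e-05 m^3/s
A = pi*(23.28e-3/2)^2 = 4.25653e-04 m^2, so v = Q/A = 0.121565 m/s
hf = 0.3537*0.02*(181/0.02328)*(0.121565^2/(2*9.81)) = 0.04143 m
Therefore the lateral friction head loss = 0.04143 m.


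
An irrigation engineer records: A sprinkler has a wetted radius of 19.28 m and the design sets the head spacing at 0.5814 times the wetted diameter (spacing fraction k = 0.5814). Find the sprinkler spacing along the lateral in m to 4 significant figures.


Approach: apply the sprinkler spacing rule (spacing as a fraction of wetted diameter), S = k*(2*R).
S = 0.5814 * (2 * 19.28) = 22.42 m
Therefore the sprinkler spacing along the lateral = 22.42 m.


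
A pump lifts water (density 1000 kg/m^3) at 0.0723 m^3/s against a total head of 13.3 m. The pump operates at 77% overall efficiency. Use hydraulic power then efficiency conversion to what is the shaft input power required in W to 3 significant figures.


Approach: apply hydraulic power then efficiency conversion, P = rho*g*Q*H; P_in = P/eta.
Step 1 — hydraulic power (P = rho*g*Q*H):
  P = 1000 * 9.81 * 0.0723 * 13.3 = 9433.2 W
Step 2 — input power: P_in = P/eta = 9433.2 / 0.77 = 12300 W
Therefore the shaft input power required = 12300 W.


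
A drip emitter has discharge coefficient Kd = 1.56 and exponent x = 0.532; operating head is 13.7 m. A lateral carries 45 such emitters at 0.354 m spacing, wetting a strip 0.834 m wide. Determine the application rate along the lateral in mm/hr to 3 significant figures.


Approach: apply the emitter equation with a lateral mass balance, q = Kd*h^x; Q = n*q; rate = Q/(n*spacing*width).
Step 1 — single emitter flow (q = Kd*h^x):
  q = 1.56 * 13.7^0.532 = 6.2786 L/hr
Step 2 — total lateral flow: Q = 45 * 6.2786 = 282.54 L/hr
Step 3 — wetted area: A = 45 * 0.354 * 0.834 = 13.286 m^2
Step 4 — application rate: Q/A = 282.54/13.286 = 21.3 mm/hr
Therefore the application rate along the lateral = 21.3 mm/hr.


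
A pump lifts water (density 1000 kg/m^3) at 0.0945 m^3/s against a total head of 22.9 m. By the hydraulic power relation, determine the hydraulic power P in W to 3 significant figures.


Approach: apply the hydraulic power relation, P = rho*g*Q*H.
P = 1000 * 9.81 * 0.0945 * 22.9 = 21200 W
Therefore the hydraulic power P = 21200 W.


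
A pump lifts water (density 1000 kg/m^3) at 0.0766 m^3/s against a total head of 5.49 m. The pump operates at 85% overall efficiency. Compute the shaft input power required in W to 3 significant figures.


Approach: apply hydraulic power then efficiency conversion, P = rho*g*Q*H; P_in = P/eta.
Step 1 — hydraulic power (P = rho*g*Q*H):
  P = 1000 * 9.81 * 0.0766 * 5.49 = 4125.4 W
Step 2 — input power: P_in = P/eta = 4125.4 / 0.85 = 4850 W
Therefore the shaft input power required = 4850 W.


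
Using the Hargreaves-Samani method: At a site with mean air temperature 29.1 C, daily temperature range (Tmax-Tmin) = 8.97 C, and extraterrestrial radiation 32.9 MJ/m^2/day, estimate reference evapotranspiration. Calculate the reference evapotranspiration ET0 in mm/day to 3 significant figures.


Approach: apply the Hargreaves-Samani method, ET0 = 0.0023*(Tmean+17.8)*sqrt(Tmax-Tmin)*0.408*Ra.
ET0 = 0.0023*(29.1+17.8)*sqrt(8.97)*0.408*32.9 = 4.34 mm/day
Therefore the reference evapotranspiration ET0 = 4.34 mm/day.


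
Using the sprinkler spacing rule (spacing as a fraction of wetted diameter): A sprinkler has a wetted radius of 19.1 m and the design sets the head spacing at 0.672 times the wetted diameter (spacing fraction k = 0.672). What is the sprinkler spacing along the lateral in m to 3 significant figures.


Approach: apply the sprinkler spacing rule (spacing as a fraction of wetted diameter), S = k*(2*R).
S = 0.672 * (2 * 19.1) = 25.7 m
Therefore the sprinkler spacing along the lateral = 25.7 m.


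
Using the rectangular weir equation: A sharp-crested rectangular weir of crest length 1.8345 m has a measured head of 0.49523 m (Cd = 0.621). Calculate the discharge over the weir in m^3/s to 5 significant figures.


Approach: apply the rectangular weir equation, Q = (2/3)*Cd*L*sqrt(2g)*H^1.5.
Q = (2/3)*0.621*1.8345*sqrt(2*9.81)*0.49523^1.5 = 1.1724 m^3/s
Therefore the discharge over the weir = 1.1724 m^3/s.


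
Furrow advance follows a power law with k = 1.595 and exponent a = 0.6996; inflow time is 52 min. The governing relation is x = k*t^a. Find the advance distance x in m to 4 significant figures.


x = 1.595 * 52^0.6996 = 25.31 m
Therefore the advance distance x = 25.31 m.


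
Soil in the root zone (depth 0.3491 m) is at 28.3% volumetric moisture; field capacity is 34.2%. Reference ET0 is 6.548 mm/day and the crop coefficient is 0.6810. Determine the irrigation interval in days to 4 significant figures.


Approach: apply soil-water budget scheduling, SMD = (FC-theta)/100*depth*1000; ETc = ET0*Kc; interval = SMD/ETc.
Step 1 — soil moisture deficit:
  SMD = (34.2 - 28.3)/100 * 0.3491 * 1000 = 20.5969 mm
Step 2 — daily crop ET (ETc = ET0*Kc):
  ETc = 6.548 * 0.6810 = 4.45919 mm/day
Step 3 — irrigation interval (SMD/ETc):
  interval = 20.5969 / 4.45919 = 4.619 days
Therefore the irrigation interval = 4.619 days.


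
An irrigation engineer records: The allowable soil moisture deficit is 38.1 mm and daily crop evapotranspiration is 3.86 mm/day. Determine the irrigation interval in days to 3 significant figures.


Approach: apply the irrigation interval relation, interval = SMD / ETc.
interval = 38.1 / 3.86 = 9.87 days
Therefore the irrigation interval = 9.87 days.


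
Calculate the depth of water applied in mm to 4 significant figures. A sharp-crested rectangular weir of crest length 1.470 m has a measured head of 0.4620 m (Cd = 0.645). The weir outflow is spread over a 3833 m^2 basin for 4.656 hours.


Approach: apply the rectangular weir equation with a volume-to-depth conversion, Q = (2/3)*Cd*L*sqrt(2g)*H^1.5; d = Q*t/A * 1000.
Step 1 — weir discharge:
  Q = (2/3)*0.645*1.470*sqrt(2*9.81)*0.4620^1.5 = 0.879221 m^3/s
Step 2 — volume: V = 0.879221 * 4.656*3600 = 14737.2 m^3
Step 3 — depth: d = V/A * 1000 = 14737.2/3833 * 1000 = 3845 mm
Therefore the depth of water applied = 3845 mm.


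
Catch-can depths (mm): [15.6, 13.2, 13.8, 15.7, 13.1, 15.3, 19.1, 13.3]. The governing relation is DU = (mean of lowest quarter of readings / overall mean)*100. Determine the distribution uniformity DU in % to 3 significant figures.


sorted lowest 2 of 8: [13.1, 13.2] -> mean = 13.150 mm
overall mean = 14.887 mm
DU = (13.150/14.887)*100 = 88.3 %
Therefore the distribution uniformity DU = 88.3 %.


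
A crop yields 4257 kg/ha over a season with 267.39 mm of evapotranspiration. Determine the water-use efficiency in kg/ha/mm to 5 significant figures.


Approach: apply the water-use efficiency ratio, WUE = yield/ET.
WUE = 4257 / 267.39 = 15.921 kg/ha/mm
Therefore the water-use efficiency = 15.921 kg/ha/mm.


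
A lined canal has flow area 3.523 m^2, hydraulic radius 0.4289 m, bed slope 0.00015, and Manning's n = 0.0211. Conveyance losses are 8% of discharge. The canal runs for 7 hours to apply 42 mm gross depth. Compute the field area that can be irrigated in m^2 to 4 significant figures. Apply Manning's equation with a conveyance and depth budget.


Approach: apply Manning's equation with a conveyance and depth budget, Q = (1/n)*A*R^(2/3)*S^(1/2); Q_field = Q*(1-loss); Area = Q_field*t/(d/1000).
Step 1 — canal discharge (Manning's equation):
  Q = (1/0.0211) * 3.523 * 0.4289^(2/3) * 0.00015^(1/2) = 1.16300 m^3/s
Step 2 — delivered flow: Q_field = 1.16300*(1 - 8/100) = 1.06996 m^3/s
Step 3 — volume delivered: V = 1.06996 * 7*3600 = 26963.0 m^3
Step 4 — area served: A = V / (depth/1000) = 26963.0 / 0.042 = 642000 m^2
Therefore the field area that can be irrigated = 642000 m^2.


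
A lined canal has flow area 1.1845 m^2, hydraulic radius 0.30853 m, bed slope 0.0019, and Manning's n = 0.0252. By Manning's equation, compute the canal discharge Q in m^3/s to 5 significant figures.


Approach: apply Manning's equation, Q = (1/n)*A*R^(2/3)*S^(1/2).
Q = (1/0.0252) * 1.1845 * 0.30853^(2/3) * 0.0019^(1/2) = 0.93550 m^3/s
Therefore the canal discharge Q = 0.93550 m^3/s.


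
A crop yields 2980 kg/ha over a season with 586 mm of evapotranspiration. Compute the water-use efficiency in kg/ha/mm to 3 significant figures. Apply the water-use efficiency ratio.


Approach: apply the water-use efficiency ratio, WUE = yield/ET.
WUE = 2980 / 586 = 5.09 kg/ha/mm
Therefore the water-use efficiency = 5.09 kg/ha/mm.


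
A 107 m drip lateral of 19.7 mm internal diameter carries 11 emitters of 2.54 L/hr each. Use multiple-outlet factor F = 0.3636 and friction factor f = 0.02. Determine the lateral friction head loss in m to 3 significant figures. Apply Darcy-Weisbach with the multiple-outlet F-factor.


Approach: apply Darcy-Weisbach with the multiple-outlet F-factor, Q = n*q/(3600*1000) m^3/s; v = Q/A; hf = F*f*(L/D)*(v^2/(2g)).
Q = 11*2.54/(3600*1000) = 7.7611e-06 m^3/s
A = pi*(19.7e-3/2)^2 = 3.0481e-04 m^2, so v = Q/A = 0.025463 m/s
hf = 0.3636*0.02*(107/0.0197)*(0.025463^2/(2*9.81)) = 0.00131 m
Therefore the lateral friction head loss = 0.00131 m.


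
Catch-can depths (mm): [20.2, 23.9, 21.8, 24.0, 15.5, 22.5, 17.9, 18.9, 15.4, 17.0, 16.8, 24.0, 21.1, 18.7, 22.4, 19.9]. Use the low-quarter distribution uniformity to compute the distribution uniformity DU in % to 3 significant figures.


Approach: apply the low-quarter distribution uniformity, DU = (mean of lowest quarter of readings / overall mean)*100.
sorted lowest 4 of 16: [15.4, 15.5, 16.8, 17.0] -> mean = 16.175 mm
overall mean = 20.000 mm
DU = (16.175/20.000)*100 = 80.9 %
Therefore the distribution uniformity DU = 80.9 %.


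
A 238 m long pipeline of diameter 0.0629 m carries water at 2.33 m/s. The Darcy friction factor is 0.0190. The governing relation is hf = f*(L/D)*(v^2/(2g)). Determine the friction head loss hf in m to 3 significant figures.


hf = 0.0190 * (238/0.0629) * (2.33^2 / (2*9.81))
hf = 19.9 m
Therefore the friction head loss hf = 19.9 m.


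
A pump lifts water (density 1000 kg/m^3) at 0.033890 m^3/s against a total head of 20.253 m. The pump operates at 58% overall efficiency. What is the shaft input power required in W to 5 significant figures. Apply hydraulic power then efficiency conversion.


Approach: apply hydraulic power then efficiency conversion, P = rho*g*Q*H; P_in = P/eta.
Step 1 — hydraulic power (P = rho*g*Q*H):
  P = 1000 * 9.81 * 0.033890 * 20.253 = 6733.331 W
Step 2 — input power: P_in = P/eta = 6733.331 / 0.58 = 11609 W
Therefore the shaft input power required = 11609 W.


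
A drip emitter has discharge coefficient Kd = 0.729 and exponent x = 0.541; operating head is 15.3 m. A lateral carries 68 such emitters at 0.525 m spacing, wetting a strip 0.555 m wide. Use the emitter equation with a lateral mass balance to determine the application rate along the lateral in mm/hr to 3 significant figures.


Approach: apply the emitter equation with a lateral mass balance, q = Kd*h^x; Q = n*q; rate = Q/(n*spacing*width).
Step 1 — single emitter flow (q = Kd*h^x):
  q = 0.729 * 15.3^0.541 = 3.1889 L/hr
Step 2 — total lateral flow: Q = 68 * 3.1889 = 216.85 L/hr
Step 3 — wetted area: A = 68 * 0.525 * 0.555 = 19.814 m^2
Step 4 — application rate: Q/A = 216.85/19.814 = 10.9 mm/hr
Therefore the application rate along the lateral = 10.9 mm/hr.


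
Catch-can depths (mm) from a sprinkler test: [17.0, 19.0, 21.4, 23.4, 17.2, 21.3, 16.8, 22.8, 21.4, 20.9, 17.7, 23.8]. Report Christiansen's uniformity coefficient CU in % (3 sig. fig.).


Approach: apply Christiansen's uniformity coefficient, CU = (1 - mean_abs_deviation/mean)*100.
mean = 20.225 mm
mean |d_i - mean| = 2.2375 mm
CU = (1 - 2.2375/20.225)*100 = 88.9 %
Therefore Christiansen's uniformity coefficient CU = 88.9 %.


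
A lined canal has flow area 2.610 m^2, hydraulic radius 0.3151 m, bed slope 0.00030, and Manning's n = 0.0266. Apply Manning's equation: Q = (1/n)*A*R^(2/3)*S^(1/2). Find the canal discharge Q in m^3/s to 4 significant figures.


Q = (1/0.0266) * 2.610 * 0.3151^(2/3) * 0.00030^(1/2) = 0.7870 m^3/s
Therefore the canal discharge Q = 0.7870 m^3/s.


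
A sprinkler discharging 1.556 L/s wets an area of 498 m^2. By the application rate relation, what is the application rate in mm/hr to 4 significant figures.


Approach: apply the application rate relation, rate = (Q/A)*3600.
rate = (1.556 / 498) * 3600 = 11.25 mm/hr
Therefore the application rate = 11.25 mm/hr.


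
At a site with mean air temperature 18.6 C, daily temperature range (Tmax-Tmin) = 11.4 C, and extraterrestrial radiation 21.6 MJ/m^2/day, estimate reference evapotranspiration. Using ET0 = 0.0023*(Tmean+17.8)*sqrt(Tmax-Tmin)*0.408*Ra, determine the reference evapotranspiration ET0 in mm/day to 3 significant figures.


ET0 = 0.0023*(18.6+17.8)*sqrt(11.4)*0.408*21.6 = 2.49 mm/day
Therefore the reference evapotranspiration ET0 = 2.49 mm/day.


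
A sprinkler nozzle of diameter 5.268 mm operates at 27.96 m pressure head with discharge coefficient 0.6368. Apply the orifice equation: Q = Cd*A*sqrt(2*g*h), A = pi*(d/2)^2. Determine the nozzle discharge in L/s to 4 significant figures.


A = pi*(5.268e-3/2)^2 = 2.17962e-05 m^2
Q = 0.6368 * 2.17962e-05 * sqrt(2*9.81*27.96) * 1000 = 0.3251 L/s
Therefore the nozzle discharge = 0.3251 L/s.


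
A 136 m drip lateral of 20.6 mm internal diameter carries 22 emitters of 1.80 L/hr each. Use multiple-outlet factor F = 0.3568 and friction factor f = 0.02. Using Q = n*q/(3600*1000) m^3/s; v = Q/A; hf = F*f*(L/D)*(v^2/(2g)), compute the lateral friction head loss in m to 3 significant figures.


Q = 22*1.80/(3600*1000) = 1.1000e-05 m^3/s
A = pi*(20.6e-3/2)^2 = 3.3329e-04 m^2, so v = Q/A = 0.033004 m/s
hf = 0.3568*0.02*(136/0.0206)*(0.033004^2/(2*9.81)) = 0.00262 m
Therefore the lateral friction head loss = 0.00262 m.


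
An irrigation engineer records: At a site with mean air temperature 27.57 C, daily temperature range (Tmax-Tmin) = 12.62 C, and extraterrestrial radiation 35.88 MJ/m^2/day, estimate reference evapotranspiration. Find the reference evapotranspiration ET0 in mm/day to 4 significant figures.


Approach: apply the Hargreaves-Samani method, ET0 = 0.0023*(Tmean+17.8)*sqrt(Tmax-Tmin)*0.408*Ra.
ET0 = 0.0023*(27.57+17.8)*sqrt(12.62)*0.408*35.88 = 5.427 mm/day
Therefore the reference evapotranspiration ET0 = 5.427 mm/day.


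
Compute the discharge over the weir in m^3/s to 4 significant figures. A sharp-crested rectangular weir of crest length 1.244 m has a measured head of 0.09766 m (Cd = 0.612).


Approach: apply the rectangular weir equation, Q = (2/3)*Cd*L*sqrt(2g)*H^1.5.
Q = (2/3)*0.612*1.244*sqrt(2*9.81)*0.09766^1.5 = 0.06861 m^3/s
Therefore the discharge over the weir = 0.06861 m^3/s.


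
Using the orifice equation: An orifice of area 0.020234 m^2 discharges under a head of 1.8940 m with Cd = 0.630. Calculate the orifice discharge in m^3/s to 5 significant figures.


Approach: apply the orifice equation, Q = Cd*A*sqrt(2*g*h).
Q = 0.630 * 0.020234 * sqrt(2*9.81*1.8940) = 0.077707 m^3/s
Therefore the orifice discharge = 0.077707 m^3/s.


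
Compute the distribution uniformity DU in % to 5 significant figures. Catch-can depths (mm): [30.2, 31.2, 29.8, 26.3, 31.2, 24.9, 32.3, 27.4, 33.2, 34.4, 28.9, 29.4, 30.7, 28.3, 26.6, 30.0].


Approach: apply the low-quarter distribution uniformity, DU = (mean of lowest quarter of readings / overall mean)*100.
sorted lowest 4 of 16: [24.9, 26.3, 26.6, 27.4] -> mean = 26.30000 mm
overall mean = 29.67500 mm
DU = (26.30000/29.67500)*100 = 88.627 %
Therefore the distribution uniformity DU = 88.627 %.


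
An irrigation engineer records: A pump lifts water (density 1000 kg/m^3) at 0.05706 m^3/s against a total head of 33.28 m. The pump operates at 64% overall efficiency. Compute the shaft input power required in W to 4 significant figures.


Approach: apply hydraulic power then efficiency conversion, P = rho*g*Q*H; P_in = P/eta.
Step 1 — hydraulic power (P = rho*g*Q*H):
  P = 1000 * 9.81 * 0.05706 * 33.28 = 18628.8 W
Step 2 — input power: P_in = P/eta = 18628.8 / 0.64 = 29110 W
Therefore the shaft input power required = 29110 W.


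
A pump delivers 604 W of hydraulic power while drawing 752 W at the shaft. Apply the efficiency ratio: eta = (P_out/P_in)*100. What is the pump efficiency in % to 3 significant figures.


eta = (604 / 752) * 100 = 80.3 %
Therefore the pump efficiency = 80.3 %.


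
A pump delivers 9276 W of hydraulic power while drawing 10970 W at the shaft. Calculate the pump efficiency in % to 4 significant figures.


Approach: apply the efficiency ratio, eta = (P_out/P_in)*100.
eta = (9276 / 10970) * 100 = 84.56 %
Therefore the pump efficiency = 84.56 %.


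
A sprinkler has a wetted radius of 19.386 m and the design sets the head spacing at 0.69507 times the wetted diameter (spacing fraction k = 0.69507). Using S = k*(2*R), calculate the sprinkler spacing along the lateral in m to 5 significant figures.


S = 0.69507 * (2 * 19.386) = 26.949 m
Therefore the sprinkler spacing along the lateral = 26.949 m.


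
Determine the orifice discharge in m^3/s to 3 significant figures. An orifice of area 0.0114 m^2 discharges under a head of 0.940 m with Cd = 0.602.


Approach: apply the orifice equation, Q = Cd*A*sqrt(2*g*h).
Q = 0.602 * 0.0114 * sqrt(2*9.81*0.940) = 0.0295 m^3/s
Therefore the orifice discharge = 0.0295 m^3/s.


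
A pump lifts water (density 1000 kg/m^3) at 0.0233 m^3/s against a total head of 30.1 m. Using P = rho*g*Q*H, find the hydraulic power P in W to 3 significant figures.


P = 1000 * 9.81 * 0.0233 * 30.1 = 6880 W
Therefore the hydraulic power P = 6880 W.


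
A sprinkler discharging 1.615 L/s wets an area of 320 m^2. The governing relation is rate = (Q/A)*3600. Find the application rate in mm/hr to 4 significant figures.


rate = (1.615 / 320) * 3600 = 18.17 mm/hr
Therefore the application rate = 18.17 mm/hr.


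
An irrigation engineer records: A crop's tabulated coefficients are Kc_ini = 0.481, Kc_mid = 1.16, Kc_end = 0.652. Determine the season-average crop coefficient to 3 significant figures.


Approach: apply a simple seasonal average, Kc_avg = (Kc_ini + Kc_mid + Kc_end)/3.
Kc_avg = (0.481 + 1.16 + 0.652)/3 = 0.764
Therefore the season-average crop coefficient = 0.764.


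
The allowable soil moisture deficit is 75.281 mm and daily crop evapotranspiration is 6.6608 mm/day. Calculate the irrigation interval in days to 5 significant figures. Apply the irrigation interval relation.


Approach: apply the irrigation interval relation, interval = SMD / ETc.
interval = 75.281 / 6.6608 = 11.302 days
Therefore the irrigation interval = 11.302 days.


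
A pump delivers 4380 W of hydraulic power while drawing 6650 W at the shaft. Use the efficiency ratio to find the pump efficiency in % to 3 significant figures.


Approach: apply the efficiency ratio, eta = (P_out/P_in)*100.
eta = (4380 / 6650) * 100 = 65.9 %
Therefore the pump efficiency = 65.9 %.


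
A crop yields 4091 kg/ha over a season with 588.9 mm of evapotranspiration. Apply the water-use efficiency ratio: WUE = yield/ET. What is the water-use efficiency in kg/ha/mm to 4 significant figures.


WUE = 4091 / 588.9 = 6.947 kg/ha/mm
Therefore the water-use efficiency = 6.947 kg/ha/mm.


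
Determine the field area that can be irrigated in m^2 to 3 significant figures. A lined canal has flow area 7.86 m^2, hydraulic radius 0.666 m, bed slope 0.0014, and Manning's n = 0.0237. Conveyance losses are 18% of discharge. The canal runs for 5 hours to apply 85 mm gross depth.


Approach: apply Manning's equation with a conveyance and depth budget, Q = (1/n)*A*R^(2/3)*S^(1/2); Q_field = Q*(1-loss); Area = Q_field*t/(d/1000).
Step 1 — canal discharge (Manning's equation):
  Q = (1/0.0237) * 7.86 * 0.666^(2/3) * 0.0014^(1/2) = 9.4636 m^3/s
Step 2 — delivered flow: Q_field = 9.4636*(1 - 18/100) = 7.7601 m^3/s
Step 3 — volume delivered: V = 7.7601 * 5*3600 = 139680 m^3
Step 4 — area served: A = V / (depth/1000) = 139680 / 0.085 = 1640000 m^2
Therefore the field area that can be irrigated = 1640000 m^2.


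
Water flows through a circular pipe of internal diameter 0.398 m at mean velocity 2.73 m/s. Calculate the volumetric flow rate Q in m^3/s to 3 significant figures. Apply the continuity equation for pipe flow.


Approach: apply the continuity equation for pipe flow, Q = A * v with A = pi*(D/2)^2.
A = pi*(0.398/2)^2 = 0.12441 m^2
Q = 0.12441 * 2.73 = 0.340 m^3/s
Therefore the volumetric flow rate Q = 0.340 m^3/s.


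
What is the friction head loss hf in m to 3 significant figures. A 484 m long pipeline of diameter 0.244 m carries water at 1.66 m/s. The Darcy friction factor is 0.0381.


Approach: apply the Darcy-Weisbach equation, hf = f*(L/D)*(v^2/(2g)).
hf = 0.0381 * (484/0.244) * (1.66^2 / (2*9.81))
hf = 10.6 m
Therefore the friction head loss hf = 10.6 m.


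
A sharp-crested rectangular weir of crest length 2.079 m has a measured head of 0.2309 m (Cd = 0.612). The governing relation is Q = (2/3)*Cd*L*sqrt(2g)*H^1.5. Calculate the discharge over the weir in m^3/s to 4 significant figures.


Q = (2/3)*0.612*2.079*sqrt(2*9.81)*0.2309^1.5 = 0.4169 m^3/s
Therefore the discharge over the weir = 0.4169 m^3/s.


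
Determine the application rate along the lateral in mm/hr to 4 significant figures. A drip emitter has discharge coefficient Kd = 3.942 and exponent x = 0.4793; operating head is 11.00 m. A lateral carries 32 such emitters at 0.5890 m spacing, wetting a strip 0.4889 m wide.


Approach: apply the emitter equation with a lateral mass balance, q = Kd*h^x; Q = n*q; rate = Q/(n*spacing*width).
Step 1 — single emitter flow (q = Kd*h^x):
  q = 3.942 * 11.00^0.4793 = 12.4410 L/hr
Step 2 — total lateral flow: Q = 32 * 12.4410 = 398.113 L/hr
Step 3 — wetted area: A = 32 * 0.5890 * 0.4889 = 9.21479 m^2
Step 4 — application rate: Q/A = 398.113/9.21479 = 43.20 mm/hr
Therefore the application rate along the lateral = 43.20 mm/hr.


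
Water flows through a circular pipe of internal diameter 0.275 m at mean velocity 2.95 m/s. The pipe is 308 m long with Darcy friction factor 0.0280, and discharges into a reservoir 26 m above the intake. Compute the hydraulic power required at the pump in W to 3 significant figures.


Approach: apply continuity + Darcy-Weisbach + hydraulic power, Q = A*v; hf = f*(L/D)*(v^2/(2g)); H = static + hf; P = rho*g*Q*H.
Step 1 — flow rate (continuity, Q = A*v):
  A = pi*(0.275/2)^2 = 0.059396 m^2
  Q = 0.059396 * 2.95 = 0.17522 m^3/s
Step 2 — friction head loss (Darcy-Weisbach):
  hf = 0.0280 * (308/0.275) * (2.95^2 / (2*9.81))
  hf = 13.910 m
Step 3 — total head: H = 26 + 13.910 = 39.910 m
Step 4 — hydraulic power (P = rho*g*Q*H):
  P = 1000 * 9.81 * 0.17522 * 39.910 = 68600 W
Therefore the hydraulic power required at the pump = 68600 W.


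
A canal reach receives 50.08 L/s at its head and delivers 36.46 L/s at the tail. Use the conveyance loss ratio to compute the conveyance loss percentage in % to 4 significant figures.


Approach: apply the conveyance loss ratio, loss% = ((Q_head - Q_tail)/Q_head)*100.
loss = ((50.08 - 36.46)/50.08)*100 = 27.20 %
Therefore the conveyance loss percentage = 27.20 %.


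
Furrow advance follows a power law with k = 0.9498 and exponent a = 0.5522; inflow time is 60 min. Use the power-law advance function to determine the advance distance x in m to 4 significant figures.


Approach: apply the power-law advance function, x = k*t^a.
x = 0.9498 * 60^0.5522 = 9.110 m
Therefore the advance distance x = 9.110 m.


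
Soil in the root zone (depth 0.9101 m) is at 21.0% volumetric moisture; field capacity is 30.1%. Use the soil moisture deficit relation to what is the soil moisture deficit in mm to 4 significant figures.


Approach: apply the soil moisture deficit relation, SMD = (FC - theta)/100 * depth * 1000.
SMD = (30.1 - 21.0)/100 * 0.9101 * 1000 = 82.82 mm
Therefore the soil moisture deficit = 82.82 mm.


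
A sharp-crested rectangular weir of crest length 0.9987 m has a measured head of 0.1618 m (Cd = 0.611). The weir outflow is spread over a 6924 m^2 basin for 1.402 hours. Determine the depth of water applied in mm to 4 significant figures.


Approach: apply the rectangular weir equation with a volume-to-depth conversion, Q = (2/3)*Cd*L*sqrt(2g)*H^1.5; d = Q*t/A * 1000.
Step 1 — weir discharge:
  Q = (2/3)*0.611*0.9987*sqrt(2*9.81)*0.1618^1.5 = 0.117274 m^3/s
Step 2 — volume: V = 0.117274 * 1.402*3600 = 591.906 m^3
Step 3 — depth: d = V/A * 1000 = 591.906/6924 * 1000 = 85.49 mm
Therefore the depth of water applied = 85.49 mm.


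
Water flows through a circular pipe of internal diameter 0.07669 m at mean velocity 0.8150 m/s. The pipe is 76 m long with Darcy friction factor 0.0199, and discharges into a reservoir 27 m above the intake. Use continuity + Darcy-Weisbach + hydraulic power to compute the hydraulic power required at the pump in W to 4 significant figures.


Approach: apply continuity + Darcy-Weisbach + hydraulic power, Q = A*v; hf = f*(L/D)*(v^2/(2g)); H = static + hf; P = rho*g*Q*H.
Step 1 — flow rate (continuity, Q = A*v):
  A = pi*(0.07669/2)^2 = 0.00461921 m^2
  Q = 0.00461921 * 0.8150 = 0.00376465 m^3/s
Step 2 — friction head loss (Darcy-Weisbach):
  hf = 0.0199 * (76/0.07669) * (0.8150^2 / (2*9.81))
  hf = 0.667643 m
Step 3 — total head: H = 27 + 0.667643 = 27.6676 m
Step 4 — hydraulic power (P = rho*g*Q*H):
  P = 1000 * 9.81 * 0.00376465 * 27.6676 = 1022 W
Therefore the hydraulic power required at the pump = 1022 W.


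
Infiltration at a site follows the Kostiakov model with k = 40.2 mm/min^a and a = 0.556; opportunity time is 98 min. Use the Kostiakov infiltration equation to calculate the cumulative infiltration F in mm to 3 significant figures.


Approach: apply the Kostiakov infiltration equation, F = k*t^a.
F = 40.2 * 98^0.556 = 514 mm
Therefore the cumulative infiltration F = 514 mm.


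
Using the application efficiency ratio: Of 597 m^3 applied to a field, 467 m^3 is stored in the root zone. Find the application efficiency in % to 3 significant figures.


Approach: apply the application efficiency ratio, Ea = (stored/applied)*100.
Ea = (467/597)*100 = 78.2 %
Therefore the application efficiency = 78.2 %.


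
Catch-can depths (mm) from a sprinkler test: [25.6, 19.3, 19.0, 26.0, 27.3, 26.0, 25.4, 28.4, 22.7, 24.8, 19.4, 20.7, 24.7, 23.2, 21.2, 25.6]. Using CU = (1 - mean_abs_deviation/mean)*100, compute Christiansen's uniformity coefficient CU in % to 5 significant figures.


mean = 23.70625 mm
mean |d_i - mean| = 2.555469 mm
CU = (1 - 2.555469/23.70625)*100 = 89.220 %
Therefore Christiansen's uniformity coefficient CU = 89.220 %.


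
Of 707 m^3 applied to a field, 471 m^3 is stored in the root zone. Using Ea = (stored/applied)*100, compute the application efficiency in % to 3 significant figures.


Ea = (471/707)*100 = 66.6 %
Therefore the application efficiency = 66.6 %.


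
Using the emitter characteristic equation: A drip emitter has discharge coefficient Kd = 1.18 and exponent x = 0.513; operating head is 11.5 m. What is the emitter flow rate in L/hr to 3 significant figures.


Approach: apply the emitter characteristic equation, q = Kd * h^x.
q = 1.18 * 11.5^0.513 = 4.13 L/hr
Therefore the emitter flow rate = 4.13 L/hr.


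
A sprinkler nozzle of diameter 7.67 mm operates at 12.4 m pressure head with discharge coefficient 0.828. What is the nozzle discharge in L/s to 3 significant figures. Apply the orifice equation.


Approach: apply the orifice equation, Q = Cd*A*sqrt(2*g*h), A = pi*(d/2)^2.
A = pi*(7.67e-3/2)^2 = 4.6204e-05 m^2
Q = 0.828 * 4.6204e-05 * sqrt(2*9.81*12.4) * 1000 = 0.597 L/s
Therefore the nozzle discharge = 0.597 L/s.


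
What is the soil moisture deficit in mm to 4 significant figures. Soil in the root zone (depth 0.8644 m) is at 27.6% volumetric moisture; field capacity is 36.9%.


Approach: apply the soil moisture deficit relation, SMD = (FC - theta)/100 * depth * 1000.
SMD = (36.9 - 27.6)/100 * 0.8644 * 1000 = 80.39 mm
Therefore the soil moisture deficit = 80.39 mm.


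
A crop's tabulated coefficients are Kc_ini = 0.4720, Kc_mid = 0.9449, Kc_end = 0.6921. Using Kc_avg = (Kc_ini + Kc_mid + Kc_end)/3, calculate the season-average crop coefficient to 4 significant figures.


Kc_avg = (0.4720 + 0.9449 + 0.6921)/3 = 0.7030
Therefore the season-average crop coefficient = 0.7030.


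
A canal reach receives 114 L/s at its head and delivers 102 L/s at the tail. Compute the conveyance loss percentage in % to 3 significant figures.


Approach: apply the conveyance loss ratio, loss% = ((Q_head - Q_tail)/Q_head)*100.
loss = ((114 - 102)/114)*100 = 10.5 %
Therefore the conveyance loss percentage = 10.5 %.


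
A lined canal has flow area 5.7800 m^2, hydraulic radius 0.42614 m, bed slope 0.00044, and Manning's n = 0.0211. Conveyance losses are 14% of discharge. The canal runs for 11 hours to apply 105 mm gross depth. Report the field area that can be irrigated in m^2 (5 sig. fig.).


Approach: apply Manning's equation with a conveyance and depth budget, Q = (1/n)*A*R^(2/3)*S^(1/2); Q_field = Q*(1-loss); Area = Q_field*t/(d/1000).
Step 1 — canal discharge (Manning's equation):
  Q = (1/0.0211) * 5.7800 * 0.42614^(2/3) * 0.00044^(1/2) = 3.253918 m^3/s
Step 2 — delivered flow: Q_field = 3.253918*(1 - 14/100) = 2.798369 m^3/s
Step 3 — volume delivered: V = 2.798369 * 11*3600 = 110815.4 m^3
Step 4 — area served: A = V / (depth/1000) = 110815.4 / 0.105 = 1055400 m^2
Therefore the field area that can be irrigated = 1055400 m^2.


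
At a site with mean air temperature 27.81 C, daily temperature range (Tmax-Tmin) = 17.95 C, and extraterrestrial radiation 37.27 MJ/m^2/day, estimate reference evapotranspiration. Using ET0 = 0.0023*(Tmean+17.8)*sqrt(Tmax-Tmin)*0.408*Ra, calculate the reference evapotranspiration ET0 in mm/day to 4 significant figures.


ET0 = 0.0023*(27.81+17.8)*sqrt(17.95)*0.408*37.27 = 6.758 mm/day
Therefore the reference evapotranspiration ET0 = 6.758 mm/day.


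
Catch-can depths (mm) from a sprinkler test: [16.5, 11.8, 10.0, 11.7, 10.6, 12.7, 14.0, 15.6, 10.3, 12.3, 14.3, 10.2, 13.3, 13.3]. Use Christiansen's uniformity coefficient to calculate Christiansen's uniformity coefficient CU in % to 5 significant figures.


Approach: apply Christiansen's uniformity coefficient, CU = (1 - mean_abs_deviation/mean)*100.
mean = 12.61429 mm
mean |d_i - mean| = 1.628571 mm
CU = (1 - 1.628571/12.61429)*100 = 87.089 %
Therefore Christiansen's uniformity coefficient CU = 87.089 %.


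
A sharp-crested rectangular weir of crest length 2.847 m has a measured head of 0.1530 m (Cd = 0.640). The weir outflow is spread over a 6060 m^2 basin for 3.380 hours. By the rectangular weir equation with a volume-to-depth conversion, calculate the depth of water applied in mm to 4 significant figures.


Approach: apply the rectangular weir equation with a volume-to-depth conversion, Q = (2/3)*Cd*L*sqrt(2g)*H^1.5; d = Q*t/A * 1000.
Step 1 — weir discharge:
  Q = (2/3)*0.640*2.847*sqrt(2*9.81)*0.1530^1.5 = 0.322005 m^3/s
Step 2 — volume: V = 0.322005 * 3.380*3600 = 3918.16 m^3
Step 3 — depth: d = V/A * 1000 = 3918.16/6060 * 1000 = 646.6 mm
Therefore the depth of water applied = 646.6 mm.


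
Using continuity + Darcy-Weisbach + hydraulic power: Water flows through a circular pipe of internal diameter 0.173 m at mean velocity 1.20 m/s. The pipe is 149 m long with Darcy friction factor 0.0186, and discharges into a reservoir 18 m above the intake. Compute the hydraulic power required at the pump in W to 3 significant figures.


Approach: apply continuity + Darcy-Weisbach + hydraulic power, Q = A*v; hf = f*(L/D)*(v^2/(2g)); H = static + hf; P = rho*g*Q*H.
Step 1 — flow rate (continuity, Q = A*v):
  A = pi*(0.173/2)^2 = 0.023506 m^2
  Q = 0.023506 * 1.20 = 0.028207 m^3/s
Step 2 — friction head loss (Darcy-Weisbach):
  hf = 0.0186 * (149/0.173) * (1.20^2 / (2*9.81))
  hf = 1.1758 m
Step 3 — total head: H = 18 + 1.1758 = 19.176 m
Step 4 — hydraulic power (P = rho*g*Q*H):
  P = 1000 * 9.81 * 0.028207 * 19.176 = 5310 W
Therefore the hydraulic power required at the pump = 5310 W.


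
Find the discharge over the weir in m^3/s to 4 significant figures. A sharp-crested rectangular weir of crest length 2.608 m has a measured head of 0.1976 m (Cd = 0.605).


Approach: apply the rectangular weir equation, Q = (2/3)*Cd*L*sqrt(2g)*H^1.5.
Q = (2/3)*0.605*2.608*sqrt(2*9.81)*0.1976^1.5 = 0.4093 m^3/s
Therefore the discharge over the weir = 0.4093 m^3/s.


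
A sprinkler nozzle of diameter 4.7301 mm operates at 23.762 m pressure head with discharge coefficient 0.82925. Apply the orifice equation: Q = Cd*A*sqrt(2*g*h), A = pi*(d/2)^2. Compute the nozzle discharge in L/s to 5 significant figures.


A = pi*(4.7301e-3/2)^2 = 1.757238e-05 m^2
Q = 0.82925 * 1.757238e-05 * sqrt(2*9.81*23.762) * 1000 = 0.31463 L/s
Therefore the nozzle discharge = 0.31463 L/s.


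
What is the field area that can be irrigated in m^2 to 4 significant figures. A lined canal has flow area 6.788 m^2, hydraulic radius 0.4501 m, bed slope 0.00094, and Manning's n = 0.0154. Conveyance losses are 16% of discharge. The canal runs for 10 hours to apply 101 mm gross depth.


Approach: apply Manning's equation with a conveyance and depth budget, Q = (1/n)*A*R^(2/3)*S^(1/2); Q_field = Q*(1-loss); Area = Q_field*t/(d/1000).
Step 1 — canal discharge (Manning's equation):
  Q = (1/0.0154) * 6.788 * 0.4501^(2/3) * 0.00094^(1/2) = 7.93702 m^3/s
Step 2 — delivered flow: Q_field = 7.93702*(1 - 16/100) = 6.66710 m^3/s
Step 3 — volume delivered: V = 6.66710 * 10*3600 = 240016 m^3
Step 4 — area served: A = V / (depth/1000) = 240016 / 0.101 = 2376000 m^2
Therefore the field area that can be irrigated = 2376000 m^2.


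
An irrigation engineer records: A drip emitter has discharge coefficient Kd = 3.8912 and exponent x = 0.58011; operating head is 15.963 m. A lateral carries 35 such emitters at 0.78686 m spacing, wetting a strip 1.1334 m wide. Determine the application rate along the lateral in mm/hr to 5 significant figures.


Approach: apply the emitter equation with a lateral mass balance, q = Kd*h^x; Q = n*q; rate = Q/(n*spacing*width).
Step 1 — single emitter flow (q = Kd*h^x):
  q = 3.8912 * 15.963^0.58011 = 19.40986 L/hr
Step 2 — total lateral flow: Q = 35 * 19.40986 = 679.3450 L/hr
Step 3 — wetted area: A = 35 * 0.78686 * 1.1334 = 31.21395 m^2
Step 4 — application rate: Q/A = 679.3450/31.21395 = 21.764 mm/hr
Therefore the application rate along the lateral = 21.764 mm/hr.


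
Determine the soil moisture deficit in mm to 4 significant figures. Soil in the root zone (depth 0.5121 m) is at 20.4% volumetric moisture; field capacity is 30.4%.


Approach: apply the soil moisture deficit relation, SMD = (FC - theta)/100 * depth * 1000.
SMD = (30.4 - 20.4)/100 * 0.5121 * 1000 = 51.21 mm
Therefore the soil moisture deficit = 51.21 mm.


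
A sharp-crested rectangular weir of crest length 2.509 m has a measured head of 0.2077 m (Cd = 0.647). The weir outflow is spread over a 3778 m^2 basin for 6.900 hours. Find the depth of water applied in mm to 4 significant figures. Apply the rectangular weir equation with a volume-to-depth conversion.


Approach: apply the rectangular weir equation with a volume-to-depth conversion, Q = (2/3)*Cd*L*sqrt(2g)*H^1.5; d = Q*t/A * 1000.
Step 1 — weir discharge:
  Q = (2/3)*0.647*2.509*sqrt(2*9.81)*0.2077^1.5 = 0.453751 m^3/s
Step 2 — volume: V = 0.453751 * 6.900*3600 = 11271.2 m^3
Step 3 — depth: d = V/A * 1000 = 11271.2/3778 * 1000 = 2983 mm
Therefore the depth of water applied = 2983 mm.


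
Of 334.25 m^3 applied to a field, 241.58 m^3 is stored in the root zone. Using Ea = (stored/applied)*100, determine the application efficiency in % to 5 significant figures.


Ea = (241.58/334.25)*100 = 72.275 %
Therefore the application efficiency = 72.275 %.


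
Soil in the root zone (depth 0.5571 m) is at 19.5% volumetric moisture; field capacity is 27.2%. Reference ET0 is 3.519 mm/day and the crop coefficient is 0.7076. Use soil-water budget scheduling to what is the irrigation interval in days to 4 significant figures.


Approach: apply soil-water budget scheduling, SMD = (FC-theta)/100*depth*1000; ETc = ET0*Kc; interval = SMD/ETc.
Step 1 — soil moisture deficit:
  SMD = (27.2 - 19.5)/100 * 0.5571 * 1000 = 42.8967 mm
Step 2 — daily crop ET (ETc = ET0*Kc):
  ETc = 3.519 * 0.7076 = 2.49004 mm/day
Step 3 — irrigation interval (SMD/ETc):
  interval = 42.8967 / 2.49004 = 17.23 days
Therefore the irrigation interval = 17.23 days.


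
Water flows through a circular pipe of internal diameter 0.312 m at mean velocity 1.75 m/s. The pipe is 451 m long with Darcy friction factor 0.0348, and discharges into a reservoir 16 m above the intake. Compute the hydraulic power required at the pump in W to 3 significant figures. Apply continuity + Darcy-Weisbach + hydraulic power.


Approach: apply continuity + Darcy-Weisbach + hydraulic power, Q = A*v; hf = f*(L/D)*(v^2/(2g)); H = static + hf; P = rho*g*Q*H.
Step 1 — flow rate (continuity, Q = A*v):
  A = pi*(0.312/2)^2 = 0.076454 m^2
  Q = 0.076454 * 1.75 = 0.13379 m^3/s
Step 2 — friction head loss (Darcy-Weisbach):
  hf = 0.0348 * (451/0.312) * (1.75^2 / (2*9.81))
  hf = 7.8520 m
Step 3 — total head: H = 16 + 7.8520 = 23.852 m
Step 4 — hydraulic power (P = rho*g*Q*H):
  P = 1000 * 9.81 * 0.13379 * 23.852 = 31300 W
Therefore the hydraulic power required at the pump = 31300 W.


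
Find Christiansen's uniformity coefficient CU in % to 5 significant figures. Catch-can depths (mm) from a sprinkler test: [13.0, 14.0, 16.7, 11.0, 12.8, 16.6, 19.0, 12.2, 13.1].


Approach: apply Christiansen's uniformity coefficient, CU = (1 - mean_abs_deviation/mean)*100.
mean = 14.26667 mm
mean |d_i - mean| = 2.111111 mm
CU = (1 - 2.111111/14.26667)*100 = 85.202 %
Therefore Christiansen's uniformity coefficient CU = 85.202 %.


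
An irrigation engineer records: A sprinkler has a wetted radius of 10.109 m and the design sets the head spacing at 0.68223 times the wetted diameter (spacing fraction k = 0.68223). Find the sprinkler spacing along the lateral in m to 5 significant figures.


Approach: apply the sprinkler spacing rule (spacing as a fraction of wetted diameter), S = k*(2*R).
S = 0.68223 * (2 * 10.109) = 13.793 m
Therefore the sprinkler spacing along the lateral = 13.793 m.
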